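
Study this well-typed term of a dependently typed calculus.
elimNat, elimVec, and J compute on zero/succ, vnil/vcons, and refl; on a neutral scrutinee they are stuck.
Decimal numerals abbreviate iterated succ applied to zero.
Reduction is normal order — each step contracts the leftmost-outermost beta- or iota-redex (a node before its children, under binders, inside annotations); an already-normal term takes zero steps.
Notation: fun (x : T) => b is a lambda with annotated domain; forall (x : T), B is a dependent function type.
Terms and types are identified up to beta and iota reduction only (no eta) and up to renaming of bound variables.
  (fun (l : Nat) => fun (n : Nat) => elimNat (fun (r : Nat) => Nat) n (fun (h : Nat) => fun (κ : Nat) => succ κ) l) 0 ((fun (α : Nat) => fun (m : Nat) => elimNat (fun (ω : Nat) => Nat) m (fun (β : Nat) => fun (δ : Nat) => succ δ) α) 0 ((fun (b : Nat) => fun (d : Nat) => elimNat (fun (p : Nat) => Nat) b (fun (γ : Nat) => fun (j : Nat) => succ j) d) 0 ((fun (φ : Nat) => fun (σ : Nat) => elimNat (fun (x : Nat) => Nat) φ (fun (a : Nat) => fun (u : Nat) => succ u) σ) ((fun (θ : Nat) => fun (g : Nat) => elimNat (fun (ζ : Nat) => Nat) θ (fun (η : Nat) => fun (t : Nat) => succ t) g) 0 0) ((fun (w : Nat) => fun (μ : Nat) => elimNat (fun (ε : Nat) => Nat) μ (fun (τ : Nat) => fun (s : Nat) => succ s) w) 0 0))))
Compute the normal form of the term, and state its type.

resulting normal form:
  0
the term's type:
  Nat
observation: the first redex contracted is a beta-redex; the normal form is reached in 18 normal-order steps.


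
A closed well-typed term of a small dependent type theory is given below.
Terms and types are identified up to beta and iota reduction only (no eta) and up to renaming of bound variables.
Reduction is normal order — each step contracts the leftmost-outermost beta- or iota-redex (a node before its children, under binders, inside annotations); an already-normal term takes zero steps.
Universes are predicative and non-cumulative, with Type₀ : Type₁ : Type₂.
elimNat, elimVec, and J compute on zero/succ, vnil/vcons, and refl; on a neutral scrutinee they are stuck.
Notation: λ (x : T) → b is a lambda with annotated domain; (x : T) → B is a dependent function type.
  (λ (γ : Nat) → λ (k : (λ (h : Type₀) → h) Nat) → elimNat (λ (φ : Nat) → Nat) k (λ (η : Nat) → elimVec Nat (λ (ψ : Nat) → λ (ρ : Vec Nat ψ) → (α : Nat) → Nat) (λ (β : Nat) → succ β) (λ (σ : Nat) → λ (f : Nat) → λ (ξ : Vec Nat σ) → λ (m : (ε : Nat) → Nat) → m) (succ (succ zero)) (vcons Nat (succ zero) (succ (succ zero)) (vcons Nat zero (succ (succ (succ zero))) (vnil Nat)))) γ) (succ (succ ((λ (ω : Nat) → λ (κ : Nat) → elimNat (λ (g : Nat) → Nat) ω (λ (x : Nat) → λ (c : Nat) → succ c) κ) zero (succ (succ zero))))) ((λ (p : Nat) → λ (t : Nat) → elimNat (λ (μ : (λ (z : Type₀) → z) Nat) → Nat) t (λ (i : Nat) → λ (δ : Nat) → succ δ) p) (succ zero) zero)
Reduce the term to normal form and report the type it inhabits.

reduced normal form:
  succ (succ (succ (succ (succ zero))))
type:
  Nat


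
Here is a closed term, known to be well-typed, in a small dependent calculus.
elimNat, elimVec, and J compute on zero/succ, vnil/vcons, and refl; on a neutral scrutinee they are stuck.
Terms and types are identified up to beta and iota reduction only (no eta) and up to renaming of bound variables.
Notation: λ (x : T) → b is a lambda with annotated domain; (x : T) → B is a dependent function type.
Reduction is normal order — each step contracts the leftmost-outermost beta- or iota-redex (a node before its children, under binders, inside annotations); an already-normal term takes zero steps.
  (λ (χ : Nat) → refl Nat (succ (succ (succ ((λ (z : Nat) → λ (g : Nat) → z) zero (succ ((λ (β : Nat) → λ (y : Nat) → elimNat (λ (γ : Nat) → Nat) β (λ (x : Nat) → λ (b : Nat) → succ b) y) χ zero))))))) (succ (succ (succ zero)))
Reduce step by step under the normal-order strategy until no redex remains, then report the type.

normal-order reduction:
  (λ (χ : Nat) → refl Nat (succ (succ (succ ((λ (z : Nat) → λ (g : Nat) → z) zero (succ ((λ (β : Nat) → λ (y : Nat) → elimNat (λ (γ : Nat) → Nat) β (λ (x : Nat) → λ (b : Nat) → succ b) y) χ zero))))))) (succ (succ (succ zero)))
  ~> refl Nat (succ (succ (succ ((λ (χ : Nat) → λ (z : Nat) → χ) zero (succ ((λ (g : Nat) → λ (β : Nat) → elimNat (λ (y : Nat) → Nat) g (λ (γ : Nat) → λ (x : Nat) → succ x) β) (succ (succ (succ zero))) zero))))))
  ~> refl Nat (succ (succ (succ ((λ (χ : Nat) → zero) (succ ((λ (z : Nat) → λ (g : Nat) → elimNat (λ (β : Nat) → Nat) z (λ (y : Nat) → λ (γ : Nat) → succ γ) g) (succ (succ (succ zero))) zero))))))
  ~> refl Nat (succ (succ (succ zero)))
type:
  Eq Nat (succ (succ (succ zero))) (succ (succ (succ zero)))


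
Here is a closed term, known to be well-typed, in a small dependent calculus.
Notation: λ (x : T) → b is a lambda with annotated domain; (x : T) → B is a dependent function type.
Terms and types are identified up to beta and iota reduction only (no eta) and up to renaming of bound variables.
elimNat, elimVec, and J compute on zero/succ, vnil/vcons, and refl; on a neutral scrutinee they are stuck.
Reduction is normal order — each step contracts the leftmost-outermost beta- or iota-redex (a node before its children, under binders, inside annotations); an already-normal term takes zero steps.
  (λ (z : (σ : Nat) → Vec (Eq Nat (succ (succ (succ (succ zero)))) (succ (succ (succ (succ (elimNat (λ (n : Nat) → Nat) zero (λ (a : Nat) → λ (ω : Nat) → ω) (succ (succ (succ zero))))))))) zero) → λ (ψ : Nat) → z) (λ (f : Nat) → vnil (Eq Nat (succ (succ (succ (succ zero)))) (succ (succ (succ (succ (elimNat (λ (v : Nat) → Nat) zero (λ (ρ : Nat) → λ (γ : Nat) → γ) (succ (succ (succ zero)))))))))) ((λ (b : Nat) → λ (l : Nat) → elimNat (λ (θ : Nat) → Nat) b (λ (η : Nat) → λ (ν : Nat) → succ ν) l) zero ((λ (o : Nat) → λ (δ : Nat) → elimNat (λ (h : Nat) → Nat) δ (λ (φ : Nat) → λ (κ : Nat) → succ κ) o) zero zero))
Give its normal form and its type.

resulting normal form:
  λ (z : Nat) → vnil (Eq Nat (succ (succ (succ (succ zero)))) (succ (succ (succ (succ zero)))))
inferred type:
  (z : Nat) → Vec (Eq Nat (succ (succ (succ (succ zero)))) (succ (succ (succ (succ zero))))) zero


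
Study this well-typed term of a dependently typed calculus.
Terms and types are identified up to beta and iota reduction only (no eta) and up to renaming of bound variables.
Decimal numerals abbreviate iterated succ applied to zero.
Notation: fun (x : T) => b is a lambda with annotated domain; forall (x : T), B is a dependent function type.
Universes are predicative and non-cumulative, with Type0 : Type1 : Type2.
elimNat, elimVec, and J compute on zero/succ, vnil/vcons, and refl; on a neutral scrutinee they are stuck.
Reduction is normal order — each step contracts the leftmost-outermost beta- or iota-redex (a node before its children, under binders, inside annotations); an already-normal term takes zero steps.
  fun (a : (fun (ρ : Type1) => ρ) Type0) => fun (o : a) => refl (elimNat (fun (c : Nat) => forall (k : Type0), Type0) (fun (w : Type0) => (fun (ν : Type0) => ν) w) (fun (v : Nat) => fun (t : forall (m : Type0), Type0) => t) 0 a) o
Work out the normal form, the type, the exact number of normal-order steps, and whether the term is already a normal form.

reduced normal form:
  fun (a : Type0) => fun (ρ : a) => refl a ρ
the term's type:
  forall (a : Type0), forall (ρ : a), Eq a ρ ρ
normal-order step count: 4
already normal: no
first redex: a beta-redex


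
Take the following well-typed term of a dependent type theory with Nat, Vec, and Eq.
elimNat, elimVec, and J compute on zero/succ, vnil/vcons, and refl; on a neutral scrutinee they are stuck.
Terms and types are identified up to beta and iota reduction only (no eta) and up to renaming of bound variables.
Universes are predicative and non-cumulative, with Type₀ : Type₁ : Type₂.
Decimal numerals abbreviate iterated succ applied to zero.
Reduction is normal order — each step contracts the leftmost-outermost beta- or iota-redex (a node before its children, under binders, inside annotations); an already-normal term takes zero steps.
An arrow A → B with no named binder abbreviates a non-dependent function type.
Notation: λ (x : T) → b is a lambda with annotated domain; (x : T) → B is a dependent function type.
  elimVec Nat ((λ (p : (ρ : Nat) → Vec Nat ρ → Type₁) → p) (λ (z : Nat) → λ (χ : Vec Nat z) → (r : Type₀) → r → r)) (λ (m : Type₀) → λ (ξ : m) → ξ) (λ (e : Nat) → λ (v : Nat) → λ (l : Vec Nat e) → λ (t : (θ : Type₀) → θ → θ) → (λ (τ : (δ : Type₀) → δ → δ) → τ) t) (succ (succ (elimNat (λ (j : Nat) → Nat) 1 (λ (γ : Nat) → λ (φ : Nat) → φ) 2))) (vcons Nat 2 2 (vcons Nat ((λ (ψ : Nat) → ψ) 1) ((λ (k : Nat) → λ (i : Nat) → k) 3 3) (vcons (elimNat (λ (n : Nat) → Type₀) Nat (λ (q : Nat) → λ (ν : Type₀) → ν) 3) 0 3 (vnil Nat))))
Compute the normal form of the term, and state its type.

resulting normal form:
  λ (p : Type₀) → λ (ρ : p) → ρ
inferred type:
  (p : Type₀) → p → p
observation: normalization takes exactly 19 steps under the normal-order strategy.


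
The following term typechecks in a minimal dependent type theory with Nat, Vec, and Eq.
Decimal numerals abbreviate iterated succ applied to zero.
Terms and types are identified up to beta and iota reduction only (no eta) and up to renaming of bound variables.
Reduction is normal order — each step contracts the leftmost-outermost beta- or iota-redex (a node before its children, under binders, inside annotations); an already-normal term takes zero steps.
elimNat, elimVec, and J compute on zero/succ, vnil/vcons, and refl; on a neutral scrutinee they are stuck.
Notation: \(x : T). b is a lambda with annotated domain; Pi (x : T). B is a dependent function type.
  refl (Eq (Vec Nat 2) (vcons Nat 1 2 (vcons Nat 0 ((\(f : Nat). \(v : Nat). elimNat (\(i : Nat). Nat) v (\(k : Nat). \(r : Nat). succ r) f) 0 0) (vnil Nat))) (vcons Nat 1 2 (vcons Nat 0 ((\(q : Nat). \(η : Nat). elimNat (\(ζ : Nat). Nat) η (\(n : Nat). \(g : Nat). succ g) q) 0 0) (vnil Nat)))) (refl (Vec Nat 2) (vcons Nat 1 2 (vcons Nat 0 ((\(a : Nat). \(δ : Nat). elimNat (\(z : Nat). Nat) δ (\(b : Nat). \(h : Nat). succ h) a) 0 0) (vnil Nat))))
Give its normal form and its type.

resulting normal form:
  refl (Eq (Vec Nat 2) (vcons Nat 1 2 (vcons Nat 0 0 (vnil Nat))) (vcons Nat 1 2 (vcons Nat 0 0 (vnil Nat)))) (refl (Vec Nat 2) (vcons Nat 1 2 (vcons Nat 0 0 (vnil Nat))))
inferred type:
  Eq (Eq (Vec Nat 2) (vcons Nat 1 2 (vcons Nat 0 0 (vnil Nat))) (vcons Nat 1 2 (vcons Nat 0 0 (vnil Nat)))) (refl (Vec Nat 2) (vcons Nat 1 2 (vcons Nat 0 0 (vnil Nat)))) (refl (Vec Nat 2) (vcons Nat 1 2 (vcons Nat 0 0 (vnil Nat))))


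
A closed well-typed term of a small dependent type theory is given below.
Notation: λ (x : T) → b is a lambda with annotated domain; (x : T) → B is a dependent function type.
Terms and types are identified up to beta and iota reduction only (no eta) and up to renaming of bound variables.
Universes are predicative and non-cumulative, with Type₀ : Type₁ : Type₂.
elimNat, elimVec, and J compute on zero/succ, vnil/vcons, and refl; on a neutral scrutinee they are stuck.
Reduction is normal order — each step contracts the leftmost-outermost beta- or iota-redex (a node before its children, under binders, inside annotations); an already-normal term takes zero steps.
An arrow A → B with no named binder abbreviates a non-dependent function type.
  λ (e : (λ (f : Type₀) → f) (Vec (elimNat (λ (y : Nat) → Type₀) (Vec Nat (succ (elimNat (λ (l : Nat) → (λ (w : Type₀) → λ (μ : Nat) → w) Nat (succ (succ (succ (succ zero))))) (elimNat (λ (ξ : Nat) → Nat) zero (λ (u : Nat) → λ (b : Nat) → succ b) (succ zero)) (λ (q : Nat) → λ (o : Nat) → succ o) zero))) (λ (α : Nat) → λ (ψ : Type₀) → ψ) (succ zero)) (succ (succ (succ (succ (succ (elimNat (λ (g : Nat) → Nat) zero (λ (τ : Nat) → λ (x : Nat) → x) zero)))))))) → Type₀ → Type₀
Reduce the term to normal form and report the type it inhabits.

reduced normal form:
  λ (e : Vec (Vec Nat (succ (succ zero))) (succ (succ (succ (succ (succ zero)))))) → Type₀ → Type₀
the term's type:
  Vec (Vec Nat (succ (succ zero))) (succ (succ (succ (succ (succ zero))))) → Type₁


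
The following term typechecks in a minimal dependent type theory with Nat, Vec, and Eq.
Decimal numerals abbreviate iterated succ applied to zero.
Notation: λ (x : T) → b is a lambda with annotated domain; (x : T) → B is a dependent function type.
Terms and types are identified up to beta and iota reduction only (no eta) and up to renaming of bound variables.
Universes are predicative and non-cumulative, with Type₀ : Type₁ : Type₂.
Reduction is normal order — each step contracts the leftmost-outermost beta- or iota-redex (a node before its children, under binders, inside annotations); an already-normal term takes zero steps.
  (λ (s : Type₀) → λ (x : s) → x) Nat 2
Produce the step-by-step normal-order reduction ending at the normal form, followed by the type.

normal-order reduction:
  (λ (s : Type₀) → λ (x : s) → x) Nat 2
  ~> (λ (s : Nat) → s) 2
  ~> 2
the term's type:
  Nat


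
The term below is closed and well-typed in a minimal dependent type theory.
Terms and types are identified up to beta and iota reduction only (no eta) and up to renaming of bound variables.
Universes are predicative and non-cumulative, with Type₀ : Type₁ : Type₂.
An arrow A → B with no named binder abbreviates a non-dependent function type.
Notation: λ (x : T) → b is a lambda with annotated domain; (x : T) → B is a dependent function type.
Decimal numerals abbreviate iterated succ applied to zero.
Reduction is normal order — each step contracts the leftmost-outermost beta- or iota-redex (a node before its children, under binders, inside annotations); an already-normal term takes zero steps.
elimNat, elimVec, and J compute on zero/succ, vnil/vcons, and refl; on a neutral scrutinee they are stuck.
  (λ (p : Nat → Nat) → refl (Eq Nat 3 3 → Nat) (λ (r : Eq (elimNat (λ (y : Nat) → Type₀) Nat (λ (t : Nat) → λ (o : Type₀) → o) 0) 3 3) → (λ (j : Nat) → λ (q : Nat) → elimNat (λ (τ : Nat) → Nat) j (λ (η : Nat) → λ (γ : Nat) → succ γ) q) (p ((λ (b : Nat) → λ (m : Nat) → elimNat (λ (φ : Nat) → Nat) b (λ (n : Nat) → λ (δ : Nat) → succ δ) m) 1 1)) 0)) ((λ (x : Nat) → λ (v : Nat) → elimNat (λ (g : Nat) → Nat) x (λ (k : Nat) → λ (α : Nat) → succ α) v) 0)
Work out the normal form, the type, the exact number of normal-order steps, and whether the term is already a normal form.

resulting normal form:
  refl (Eq Nat 3 3 → Nat) (λ (p : Eq Nat 3 3) → 2)
the term's type:
  Eq (Eq Nat 3 3 → Nat) (λ (p : Eq Nat 3 3) → 2) (λ (r : Eq Nat 3 3) → 2)
reduction steps (normal order): 20
already normal: no
first contracted redex: a beta-redex


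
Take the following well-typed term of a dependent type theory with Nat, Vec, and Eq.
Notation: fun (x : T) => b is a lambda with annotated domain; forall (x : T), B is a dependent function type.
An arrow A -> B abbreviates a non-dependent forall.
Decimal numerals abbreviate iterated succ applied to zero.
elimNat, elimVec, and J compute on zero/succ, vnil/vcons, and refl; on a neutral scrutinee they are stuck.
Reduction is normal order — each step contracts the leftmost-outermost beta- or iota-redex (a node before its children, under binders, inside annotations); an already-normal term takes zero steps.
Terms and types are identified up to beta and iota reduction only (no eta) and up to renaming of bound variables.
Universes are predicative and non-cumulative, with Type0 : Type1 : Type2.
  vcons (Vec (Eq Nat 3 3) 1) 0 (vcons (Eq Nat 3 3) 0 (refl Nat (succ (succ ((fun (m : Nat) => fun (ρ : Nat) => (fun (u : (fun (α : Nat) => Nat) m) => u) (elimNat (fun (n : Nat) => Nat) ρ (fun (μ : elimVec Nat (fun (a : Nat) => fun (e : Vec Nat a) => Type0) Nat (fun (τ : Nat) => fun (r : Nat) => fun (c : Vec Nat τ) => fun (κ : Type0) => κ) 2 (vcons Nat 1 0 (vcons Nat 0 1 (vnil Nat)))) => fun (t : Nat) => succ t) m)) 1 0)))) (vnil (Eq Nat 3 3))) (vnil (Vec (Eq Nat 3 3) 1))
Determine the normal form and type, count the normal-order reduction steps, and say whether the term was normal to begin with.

resulting normal form:
  vcons (Vec (Eq Nat 3 3) 1) 0 (vcons (Eq Nat 3 3) 0 (refl Nat 3) (vnil (Eq Nat 3 3))) (vnil (Vec (Eq Nat 3 3) 1))
the term's type:
  Vec (Vec (Eq Nat 3 3) 1) 1
reduction steps (normal order): 7
term was already normal: no
first redex: a beta-redex


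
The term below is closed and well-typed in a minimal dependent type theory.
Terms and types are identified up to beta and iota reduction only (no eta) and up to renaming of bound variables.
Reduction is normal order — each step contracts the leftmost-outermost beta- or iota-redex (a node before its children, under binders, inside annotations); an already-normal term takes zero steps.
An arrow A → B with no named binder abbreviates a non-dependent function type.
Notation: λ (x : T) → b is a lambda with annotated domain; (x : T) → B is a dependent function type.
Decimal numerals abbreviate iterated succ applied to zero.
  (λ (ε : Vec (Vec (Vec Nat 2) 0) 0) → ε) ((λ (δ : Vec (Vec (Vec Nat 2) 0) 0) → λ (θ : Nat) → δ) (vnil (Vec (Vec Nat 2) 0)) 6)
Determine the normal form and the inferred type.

reduced normal form:
  vnil (Vec (Vec Nat 2) 0)
type:
  Vec (Vec (Vec Nat 2) 0) 0
observation: normalization takes exactly 3 steps under the normal-order strategy.


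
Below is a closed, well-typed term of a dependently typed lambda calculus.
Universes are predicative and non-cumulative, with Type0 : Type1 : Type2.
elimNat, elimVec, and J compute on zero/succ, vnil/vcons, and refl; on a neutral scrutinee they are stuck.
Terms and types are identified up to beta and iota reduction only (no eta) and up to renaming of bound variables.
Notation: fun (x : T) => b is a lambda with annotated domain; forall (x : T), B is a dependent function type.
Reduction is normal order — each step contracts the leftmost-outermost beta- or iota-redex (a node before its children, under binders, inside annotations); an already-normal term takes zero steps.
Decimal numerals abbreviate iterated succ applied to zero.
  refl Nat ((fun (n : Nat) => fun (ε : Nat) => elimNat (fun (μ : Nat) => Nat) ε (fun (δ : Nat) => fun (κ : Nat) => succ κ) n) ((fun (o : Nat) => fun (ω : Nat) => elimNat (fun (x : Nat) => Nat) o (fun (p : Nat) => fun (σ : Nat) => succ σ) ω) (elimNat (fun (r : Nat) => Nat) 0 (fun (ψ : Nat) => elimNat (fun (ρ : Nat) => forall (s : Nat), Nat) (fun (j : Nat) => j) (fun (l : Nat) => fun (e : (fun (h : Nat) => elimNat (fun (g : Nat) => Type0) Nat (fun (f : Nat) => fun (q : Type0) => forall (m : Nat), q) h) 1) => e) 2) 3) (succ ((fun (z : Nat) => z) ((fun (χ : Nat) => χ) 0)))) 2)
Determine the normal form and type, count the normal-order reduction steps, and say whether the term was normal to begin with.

reduced normal form:
  refl Nat 3
inferred type:
  Eq Nat 3 3
reduction steps (normal order): 45
term was already normal: no
first contracted redex: a beta-redex


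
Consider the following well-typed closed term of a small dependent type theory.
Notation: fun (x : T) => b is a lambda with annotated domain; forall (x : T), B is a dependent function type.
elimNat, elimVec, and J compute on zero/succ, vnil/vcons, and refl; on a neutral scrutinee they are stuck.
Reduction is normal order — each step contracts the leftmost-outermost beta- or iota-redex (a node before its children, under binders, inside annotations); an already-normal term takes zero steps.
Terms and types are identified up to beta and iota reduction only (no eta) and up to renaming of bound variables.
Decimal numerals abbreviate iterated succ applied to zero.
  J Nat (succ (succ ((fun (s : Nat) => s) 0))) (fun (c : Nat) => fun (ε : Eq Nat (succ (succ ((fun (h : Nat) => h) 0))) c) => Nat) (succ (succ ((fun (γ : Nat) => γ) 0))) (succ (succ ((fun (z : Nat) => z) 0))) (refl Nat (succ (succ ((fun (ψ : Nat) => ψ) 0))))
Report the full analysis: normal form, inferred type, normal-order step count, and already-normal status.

normal form:
  2
inferred type:
  Nat
reduction steps (normal order): 2
started in normal form: no
first redex: a J iota-redex


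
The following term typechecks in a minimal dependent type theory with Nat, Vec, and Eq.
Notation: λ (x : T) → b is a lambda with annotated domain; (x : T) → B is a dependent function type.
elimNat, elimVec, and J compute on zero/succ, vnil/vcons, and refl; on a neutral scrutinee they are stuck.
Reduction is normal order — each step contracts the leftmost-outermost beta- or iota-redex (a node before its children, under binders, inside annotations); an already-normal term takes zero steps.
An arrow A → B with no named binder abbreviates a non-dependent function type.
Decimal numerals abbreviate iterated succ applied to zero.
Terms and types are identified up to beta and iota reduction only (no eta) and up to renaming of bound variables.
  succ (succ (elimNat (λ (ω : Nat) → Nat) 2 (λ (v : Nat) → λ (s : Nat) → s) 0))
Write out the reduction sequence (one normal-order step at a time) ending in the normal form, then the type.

normal-order reduction sequence:
  succ (succ (elimNat (λ (ω : Nat) → Nat) 2 (λ (v : Nat) → λ (s : Nat) → s) 0))
  ~> 4
the term's type:
  Nat


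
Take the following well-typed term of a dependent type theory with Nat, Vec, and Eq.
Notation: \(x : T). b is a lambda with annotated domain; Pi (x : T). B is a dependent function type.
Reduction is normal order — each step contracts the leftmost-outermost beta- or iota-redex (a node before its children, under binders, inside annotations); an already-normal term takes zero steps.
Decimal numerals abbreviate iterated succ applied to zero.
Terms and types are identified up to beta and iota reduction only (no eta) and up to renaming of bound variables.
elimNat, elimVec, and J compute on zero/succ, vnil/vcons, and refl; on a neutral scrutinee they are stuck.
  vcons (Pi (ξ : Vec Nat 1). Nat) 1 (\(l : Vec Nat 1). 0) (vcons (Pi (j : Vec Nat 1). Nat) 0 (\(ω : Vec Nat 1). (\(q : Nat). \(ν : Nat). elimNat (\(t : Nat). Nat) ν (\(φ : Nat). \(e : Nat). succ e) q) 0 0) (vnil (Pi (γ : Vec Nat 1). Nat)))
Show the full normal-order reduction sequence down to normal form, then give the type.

normal-order reduction sequence:
  vcons (Pi (ξ : Vec Nat 1). Nat) 1 (\(l : Vec Nat 1). 0) (vcons (Pi (j : Vec Nat 1). Nat) 0 (\(ω : Vec Nat 1). (\(q : Nat). \(ν : Nat). elimNat (\(t : Nat). Nat) ν (\(φ : Nat). \(e : Nat). succ e) q) 0 0) (vnil (Pi (γ : Vec Nat 1). Nat)))
  ~> vcons (Pi (ξ : Vec Nat 1). Nat) 1 (\(l : Vec Nat 1). 0) (vcons (Pi (j : Vec Nat 1). Nat) 0 (\(ω : Vec Nat 1). (\(q : Nat). elimNat (\(ν : Nat). Nat) q (\(t : Nat). \(φ : Nat). succ φ) 0) 0) (vnil (Pi (e : Vec Nat 1). Nat)))
  ~> vcons (Pi (ξ : Vec Nat 1). Nat) 1 (\(l : Vec Nat 1). 0) (vcons (Pi (j : Vec Nat 1). Nat) 0 (\(ω : Vec Nat 1). elimNat (\(q : Nat). Nat) 0 (\(ν : Nat). \(t : Nat). succ t) 0) (vnil (Pi (φ : Vec Nat 1). Nat)))
  ~> vcons (Pi (ξ : Vec Nat 1). Nat) 1 (\(l : Vec Nat 1). 0) (vcons (Pi (j : Vec Nat 1). Nat) 0 (\(ω : Vec Nat 1). 0) (vnil (Pi (q : Vec Nat 1). Nat)))
the term's type:
  Vec (Pi (ξ : Vec Nat 1). Nat) 2


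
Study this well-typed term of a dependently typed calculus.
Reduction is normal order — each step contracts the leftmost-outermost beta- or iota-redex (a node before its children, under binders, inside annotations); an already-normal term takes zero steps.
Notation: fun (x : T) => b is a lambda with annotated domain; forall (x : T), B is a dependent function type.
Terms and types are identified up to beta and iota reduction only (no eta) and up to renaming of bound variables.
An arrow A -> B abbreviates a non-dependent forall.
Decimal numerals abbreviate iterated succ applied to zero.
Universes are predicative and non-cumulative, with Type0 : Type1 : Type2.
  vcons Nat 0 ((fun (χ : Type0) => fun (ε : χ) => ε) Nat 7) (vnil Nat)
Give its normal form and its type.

resulting normal form:
  vcons Nat 0 7 (vnil Nat)
the term's type:
  Vec Nat 1
observation: reduction starts at a beta-redex, and 2 normal-order steps reach the normal form.


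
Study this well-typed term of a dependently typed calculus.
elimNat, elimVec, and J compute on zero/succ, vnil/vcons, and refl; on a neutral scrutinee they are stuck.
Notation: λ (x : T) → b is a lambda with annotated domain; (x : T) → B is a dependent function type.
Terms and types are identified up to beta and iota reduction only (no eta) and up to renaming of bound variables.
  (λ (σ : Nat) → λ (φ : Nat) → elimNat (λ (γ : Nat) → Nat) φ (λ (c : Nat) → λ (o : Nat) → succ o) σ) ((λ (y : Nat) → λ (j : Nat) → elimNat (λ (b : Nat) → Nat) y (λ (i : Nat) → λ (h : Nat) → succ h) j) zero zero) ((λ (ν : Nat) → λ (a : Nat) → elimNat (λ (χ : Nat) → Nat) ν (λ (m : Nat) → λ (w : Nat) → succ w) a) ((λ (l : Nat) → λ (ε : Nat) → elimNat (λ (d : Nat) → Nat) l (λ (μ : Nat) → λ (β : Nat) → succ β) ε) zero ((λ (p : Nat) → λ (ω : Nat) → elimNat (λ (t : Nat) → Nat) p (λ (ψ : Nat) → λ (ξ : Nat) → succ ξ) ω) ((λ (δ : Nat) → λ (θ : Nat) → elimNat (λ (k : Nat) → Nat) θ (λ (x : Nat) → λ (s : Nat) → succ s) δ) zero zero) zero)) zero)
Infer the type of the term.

type:
  Nat


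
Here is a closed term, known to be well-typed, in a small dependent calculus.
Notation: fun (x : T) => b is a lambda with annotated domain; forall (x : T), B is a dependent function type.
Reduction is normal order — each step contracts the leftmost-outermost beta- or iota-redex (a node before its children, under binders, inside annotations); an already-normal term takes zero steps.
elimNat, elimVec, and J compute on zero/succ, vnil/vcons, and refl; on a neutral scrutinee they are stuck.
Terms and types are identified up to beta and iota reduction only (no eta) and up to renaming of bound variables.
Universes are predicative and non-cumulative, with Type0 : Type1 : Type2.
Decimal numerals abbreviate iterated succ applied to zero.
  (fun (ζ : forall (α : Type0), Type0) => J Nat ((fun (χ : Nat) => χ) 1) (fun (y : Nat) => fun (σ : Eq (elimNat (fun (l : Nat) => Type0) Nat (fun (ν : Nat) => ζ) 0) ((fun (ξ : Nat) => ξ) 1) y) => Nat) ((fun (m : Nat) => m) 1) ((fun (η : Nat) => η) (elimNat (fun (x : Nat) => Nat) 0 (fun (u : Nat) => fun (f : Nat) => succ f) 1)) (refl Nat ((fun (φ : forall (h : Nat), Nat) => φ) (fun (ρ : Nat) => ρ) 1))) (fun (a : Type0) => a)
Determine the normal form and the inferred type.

reduced normal form:
  1
type:
  Nat
observation: contracting a beta-redex first, the term normalizes in 3 steps.


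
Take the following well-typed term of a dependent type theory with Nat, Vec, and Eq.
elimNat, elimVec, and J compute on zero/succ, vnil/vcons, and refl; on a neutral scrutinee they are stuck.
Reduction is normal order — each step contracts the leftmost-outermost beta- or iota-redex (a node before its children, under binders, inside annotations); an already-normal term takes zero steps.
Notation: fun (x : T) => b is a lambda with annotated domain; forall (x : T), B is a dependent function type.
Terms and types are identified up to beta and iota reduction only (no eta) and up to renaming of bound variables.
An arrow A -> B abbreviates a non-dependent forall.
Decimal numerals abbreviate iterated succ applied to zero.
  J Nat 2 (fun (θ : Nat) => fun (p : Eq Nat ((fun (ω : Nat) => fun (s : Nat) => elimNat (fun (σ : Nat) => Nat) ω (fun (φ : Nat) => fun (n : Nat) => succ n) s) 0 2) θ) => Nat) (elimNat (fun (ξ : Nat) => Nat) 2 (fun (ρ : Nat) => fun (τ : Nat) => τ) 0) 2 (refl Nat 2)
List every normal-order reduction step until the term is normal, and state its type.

reduction (normal order):
  J Nat 2 (fun (θ : Nat) => fun (p : Eq Nat ((fun (ω : Nat) => fun (s : Nat) => elimNat (fun (σ : Nat) => Nat) ω (fun (φ : Nat) => fun (n : Nat) => succ n) s) 0 2) θ) => Nat) (elimNat (fun (ξ : Nat) => Nat) 2 (fun (ρ : Nat) => fun (τ : Nat) => τ) 0) 2 (refl Nat 2)
  ~> elimNat (fun (θ : Nat) => Nat) 2 (fun (p : Nat) => fun (ω : Nat) => ω) 0
  ~> 2
the term's type:
  Nat


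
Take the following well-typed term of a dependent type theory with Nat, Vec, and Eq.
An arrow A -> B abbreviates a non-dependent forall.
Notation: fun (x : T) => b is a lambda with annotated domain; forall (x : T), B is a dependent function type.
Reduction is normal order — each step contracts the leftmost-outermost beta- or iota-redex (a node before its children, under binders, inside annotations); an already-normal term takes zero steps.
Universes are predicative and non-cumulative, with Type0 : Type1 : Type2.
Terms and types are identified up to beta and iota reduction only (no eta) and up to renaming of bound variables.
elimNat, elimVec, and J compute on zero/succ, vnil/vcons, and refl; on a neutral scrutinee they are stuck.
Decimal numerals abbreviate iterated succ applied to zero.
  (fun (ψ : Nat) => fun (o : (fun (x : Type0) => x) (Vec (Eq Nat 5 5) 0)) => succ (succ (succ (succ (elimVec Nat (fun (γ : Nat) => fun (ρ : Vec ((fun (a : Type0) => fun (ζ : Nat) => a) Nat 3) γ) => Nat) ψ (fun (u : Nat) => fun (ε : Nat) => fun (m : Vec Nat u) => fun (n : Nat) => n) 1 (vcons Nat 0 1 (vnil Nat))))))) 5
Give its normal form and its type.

resulting normal form:
  fun (ψ : Vec (Eq Nat 5 5) 0) => 9
the term's type:
  Vec (Eq Nat 5 5) 0 -> Nat
observation: reduction starts at a beta-redex, and 8 normal-order steps reach the normal form.


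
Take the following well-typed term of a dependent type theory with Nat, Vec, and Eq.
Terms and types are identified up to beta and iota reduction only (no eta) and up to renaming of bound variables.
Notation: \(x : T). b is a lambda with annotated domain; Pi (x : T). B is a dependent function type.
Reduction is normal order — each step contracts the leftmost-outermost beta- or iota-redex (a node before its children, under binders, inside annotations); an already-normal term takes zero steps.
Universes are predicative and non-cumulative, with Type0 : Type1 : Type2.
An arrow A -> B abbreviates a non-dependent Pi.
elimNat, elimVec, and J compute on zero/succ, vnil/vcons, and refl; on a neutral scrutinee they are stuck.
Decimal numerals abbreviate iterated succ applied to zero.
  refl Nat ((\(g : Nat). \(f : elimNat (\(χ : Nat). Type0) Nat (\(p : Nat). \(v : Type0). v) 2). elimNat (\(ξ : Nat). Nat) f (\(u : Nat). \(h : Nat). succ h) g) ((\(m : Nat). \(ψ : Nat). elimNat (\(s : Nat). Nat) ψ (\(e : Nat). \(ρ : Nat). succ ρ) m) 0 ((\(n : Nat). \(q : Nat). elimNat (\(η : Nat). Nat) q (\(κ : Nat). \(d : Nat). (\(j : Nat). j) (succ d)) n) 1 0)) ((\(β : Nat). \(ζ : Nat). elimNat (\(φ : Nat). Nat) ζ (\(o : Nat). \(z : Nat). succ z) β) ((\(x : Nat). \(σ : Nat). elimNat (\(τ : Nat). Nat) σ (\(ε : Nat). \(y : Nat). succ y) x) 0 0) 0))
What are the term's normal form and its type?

reduced normal form:
  refl Nat 1
the term's type:
  Eq Nat 1 1


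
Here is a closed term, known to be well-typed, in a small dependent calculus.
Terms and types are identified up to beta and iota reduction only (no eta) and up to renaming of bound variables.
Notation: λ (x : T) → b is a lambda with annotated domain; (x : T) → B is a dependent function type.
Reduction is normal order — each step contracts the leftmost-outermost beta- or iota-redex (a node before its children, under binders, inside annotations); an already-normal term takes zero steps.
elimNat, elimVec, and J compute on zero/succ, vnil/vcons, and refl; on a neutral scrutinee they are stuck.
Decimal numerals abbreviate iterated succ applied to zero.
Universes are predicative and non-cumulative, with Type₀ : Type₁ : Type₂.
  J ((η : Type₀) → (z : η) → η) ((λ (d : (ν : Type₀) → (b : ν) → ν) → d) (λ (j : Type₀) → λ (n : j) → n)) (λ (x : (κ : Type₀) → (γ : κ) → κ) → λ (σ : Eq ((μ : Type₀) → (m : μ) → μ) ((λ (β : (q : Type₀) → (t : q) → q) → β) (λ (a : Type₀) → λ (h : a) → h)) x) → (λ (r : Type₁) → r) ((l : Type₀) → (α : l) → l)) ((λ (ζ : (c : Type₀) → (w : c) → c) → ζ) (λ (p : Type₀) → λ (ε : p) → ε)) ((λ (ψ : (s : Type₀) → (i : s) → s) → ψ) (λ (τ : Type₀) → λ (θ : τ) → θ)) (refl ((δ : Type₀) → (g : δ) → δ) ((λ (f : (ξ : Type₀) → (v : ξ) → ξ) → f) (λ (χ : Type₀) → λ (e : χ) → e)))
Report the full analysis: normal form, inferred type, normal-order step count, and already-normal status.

reduced normal form:
  λ (η : Type₀) → λ (z : η) → z
inferred type:
  (η : Type₀) → (z : η) → η
reduction steps (normal order): 2
term was already normal: no
first contracted redex: a J iota-redex


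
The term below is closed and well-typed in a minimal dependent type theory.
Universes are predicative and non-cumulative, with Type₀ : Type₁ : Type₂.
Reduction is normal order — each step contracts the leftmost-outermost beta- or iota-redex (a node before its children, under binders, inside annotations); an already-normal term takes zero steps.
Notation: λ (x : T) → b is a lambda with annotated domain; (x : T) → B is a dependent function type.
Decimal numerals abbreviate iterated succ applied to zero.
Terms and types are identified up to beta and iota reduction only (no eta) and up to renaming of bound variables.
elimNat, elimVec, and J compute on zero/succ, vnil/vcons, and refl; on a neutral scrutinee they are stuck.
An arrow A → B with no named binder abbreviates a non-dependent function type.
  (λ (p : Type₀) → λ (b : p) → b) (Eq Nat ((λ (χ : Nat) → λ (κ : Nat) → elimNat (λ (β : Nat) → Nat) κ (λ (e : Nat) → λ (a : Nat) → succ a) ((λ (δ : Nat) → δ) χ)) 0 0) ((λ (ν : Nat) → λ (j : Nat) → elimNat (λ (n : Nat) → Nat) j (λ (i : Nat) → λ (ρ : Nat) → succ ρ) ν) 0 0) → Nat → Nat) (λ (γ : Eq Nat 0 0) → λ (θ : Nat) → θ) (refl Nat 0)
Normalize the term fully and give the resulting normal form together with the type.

normal form:
  λ (p : Nat) → p
inferred type:
  Nat → Nat
observation: contracting a beta-redex first, the term normalizes in 3 steps.


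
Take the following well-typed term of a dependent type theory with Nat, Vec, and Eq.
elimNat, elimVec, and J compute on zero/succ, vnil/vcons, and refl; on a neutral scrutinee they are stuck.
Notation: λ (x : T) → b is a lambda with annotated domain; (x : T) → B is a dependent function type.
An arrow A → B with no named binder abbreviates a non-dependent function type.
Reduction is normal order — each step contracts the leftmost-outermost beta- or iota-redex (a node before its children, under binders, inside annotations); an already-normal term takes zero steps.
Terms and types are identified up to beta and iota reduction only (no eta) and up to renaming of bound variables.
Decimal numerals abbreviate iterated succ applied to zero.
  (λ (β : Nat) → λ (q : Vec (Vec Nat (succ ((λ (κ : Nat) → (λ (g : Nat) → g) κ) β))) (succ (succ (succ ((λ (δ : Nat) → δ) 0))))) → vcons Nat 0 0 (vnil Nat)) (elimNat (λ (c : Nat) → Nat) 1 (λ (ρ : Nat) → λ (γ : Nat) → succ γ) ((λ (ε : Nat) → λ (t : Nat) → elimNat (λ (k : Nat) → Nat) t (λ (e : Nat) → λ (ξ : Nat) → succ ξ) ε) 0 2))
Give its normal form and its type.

normal form:
  λ (β : Vec (Vec Nat 4) 3) → vcons Nat 0 0 (vnil Nat)
inferred type:
  Vec (Vec Nat 4) 3 → Vec Nat 1


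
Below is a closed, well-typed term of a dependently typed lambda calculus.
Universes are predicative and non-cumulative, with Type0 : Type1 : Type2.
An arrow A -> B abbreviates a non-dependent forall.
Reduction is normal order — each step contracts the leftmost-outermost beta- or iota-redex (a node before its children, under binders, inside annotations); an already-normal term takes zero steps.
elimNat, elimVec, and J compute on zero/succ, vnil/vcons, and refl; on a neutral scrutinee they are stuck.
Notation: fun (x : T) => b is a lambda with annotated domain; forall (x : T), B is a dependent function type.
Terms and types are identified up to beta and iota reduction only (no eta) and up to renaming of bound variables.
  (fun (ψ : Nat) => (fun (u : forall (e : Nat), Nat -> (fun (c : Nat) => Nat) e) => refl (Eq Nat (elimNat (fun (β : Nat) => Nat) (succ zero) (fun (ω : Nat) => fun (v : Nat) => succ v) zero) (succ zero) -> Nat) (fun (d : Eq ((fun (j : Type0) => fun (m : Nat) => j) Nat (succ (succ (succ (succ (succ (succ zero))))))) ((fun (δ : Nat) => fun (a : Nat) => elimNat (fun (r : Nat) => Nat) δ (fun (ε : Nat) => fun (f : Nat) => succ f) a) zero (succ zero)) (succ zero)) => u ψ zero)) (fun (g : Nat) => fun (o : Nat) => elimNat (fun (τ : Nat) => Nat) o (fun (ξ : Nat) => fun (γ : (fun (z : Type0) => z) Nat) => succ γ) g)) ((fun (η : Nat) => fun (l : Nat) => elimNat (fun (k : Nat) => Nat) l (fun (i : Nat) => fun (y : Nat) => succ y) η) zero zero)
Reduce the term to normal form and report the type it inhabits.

normal form:
  refl (Eq Nat (succ zero) (succ zero) -> Nat) (fun (ψ : Eq Nat (succ zero) (succ zero)) => zero)
the term's type:
  Eq (Eq Nat (succ zero) (succ zero) -> Nat) (fun (ψ : Eq Nat (succ zero) (succ zero)) => zero) (fun (u : Eq Nat (succ zero) (succ zero)) => zero)
observation: the leftmost-outermost redex is a beta-redex, and normalization takes 18 steps.


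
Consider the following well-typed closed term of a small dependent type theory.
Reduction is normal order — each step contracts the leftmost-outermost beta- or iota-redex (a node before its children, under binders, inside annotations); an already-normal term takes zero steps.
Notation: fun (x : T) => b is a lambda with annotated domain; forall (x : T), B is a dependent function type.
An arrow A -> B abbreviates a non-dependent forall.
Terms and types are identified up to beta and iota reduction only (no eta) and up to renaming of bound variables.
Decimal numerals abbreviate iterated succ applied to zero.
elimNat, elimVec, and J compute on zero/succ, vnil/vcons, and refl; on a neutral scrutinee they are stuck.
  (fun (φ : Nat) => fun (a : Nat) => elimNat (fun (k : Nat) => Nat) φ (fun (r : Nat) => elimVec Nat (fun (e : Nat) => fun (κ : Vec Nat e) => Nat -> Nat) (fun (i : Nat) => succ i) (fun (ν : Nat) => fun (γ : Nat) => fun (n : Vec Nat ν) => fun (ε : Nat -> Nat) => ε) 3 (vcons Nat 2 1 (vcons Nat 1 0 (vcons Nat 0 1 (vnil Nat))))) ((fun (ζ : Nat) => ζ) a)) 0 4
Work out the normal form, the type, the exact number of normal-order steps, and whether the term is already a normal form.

resulting normal form:
  4
inferred type:
  Nat
reduction steps (normal order): 32
term was already normal: no
first contracted redex: a beta-redex


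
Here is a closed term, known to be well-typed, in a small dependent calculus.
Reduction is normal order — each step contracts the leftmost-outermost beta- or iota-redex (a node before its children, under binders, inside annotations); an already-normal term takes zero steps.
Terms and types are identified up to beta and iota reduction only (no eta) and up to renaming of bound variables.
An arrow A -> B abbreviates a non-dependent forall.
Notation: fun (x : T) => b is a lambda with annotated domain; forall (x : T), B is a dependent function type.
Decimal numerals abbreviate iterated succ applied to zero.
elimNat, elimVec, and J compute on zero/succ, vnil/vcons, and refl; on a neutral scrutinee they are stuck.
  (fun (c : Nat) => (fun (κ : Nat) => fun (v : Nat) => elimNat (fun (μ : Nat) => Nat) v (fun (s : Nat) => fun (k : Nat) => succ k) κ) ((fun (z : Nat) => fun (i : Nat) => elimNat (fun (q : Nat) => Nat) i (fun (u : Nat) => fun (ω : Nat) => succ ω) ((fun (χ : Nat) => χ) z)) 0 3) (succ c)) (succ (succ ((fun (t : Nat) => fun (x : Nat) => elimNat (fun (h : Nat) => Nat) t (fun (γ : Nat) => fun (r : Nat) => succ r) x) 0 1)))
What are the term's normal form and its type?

normal form:
  7
inferred type:
  Nat
observation: reduction starts at a beta-redex, and 23 normal-order steps reach the normal form.
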